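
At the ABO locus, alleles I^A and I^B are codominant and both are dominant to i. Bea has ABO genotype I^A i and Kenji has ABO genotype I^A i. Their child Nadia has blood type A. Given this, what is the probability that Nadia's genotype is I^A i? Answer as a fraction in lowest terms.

Cross I^A i × I^A i → 1/4 I^A I^A, 1/2 I^A i, 1/4 i i.
Type-A genotypes among offspring: I^A I^A (1/4), I^A i (1/2); total 3/4.
P(I^A i | type A) = (1/2) / (3/4) = 2/3.

2/3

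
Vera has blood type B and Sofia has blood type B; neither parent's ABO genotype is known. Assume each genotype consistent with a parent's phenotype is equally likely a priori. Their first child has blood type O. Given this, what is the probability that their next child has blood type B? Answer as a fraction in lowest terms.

3/4

Possible genotypes: Vera ∈ {BB, BO}; Sofia ∈ {BB, BO}.
Weight each parental genotype pair by prior × P(type-O child):
  BO × BO: posterior weight 1; P(next child type B) = 3/4.
Weighted sum = 3/4.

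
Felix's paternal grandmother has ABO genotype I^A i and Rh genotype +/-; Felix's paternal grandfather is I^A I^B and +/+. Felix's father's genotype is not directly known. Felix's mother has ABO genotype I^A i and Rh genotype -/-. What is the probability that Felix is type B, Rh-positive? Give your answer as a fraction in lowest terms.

Felix's father's ABO genotype from I^A i × I^A I^B: 1/4 I^A I^A, 1/4 I^A I^B, 1/4 I^A i, 1/4 I^B i.
Crossing each possibility with the mother I^A i and summing P(type B): 1/4·0 + 1/4·1/4 + 1/4·0 + 1/4·1/4 = 1/8.
Similarly for Rh via the father's Rh distribution: P(Rh+) = 3/4.
Independent loci: 1/8 × 3/4 = 3/32.

3/32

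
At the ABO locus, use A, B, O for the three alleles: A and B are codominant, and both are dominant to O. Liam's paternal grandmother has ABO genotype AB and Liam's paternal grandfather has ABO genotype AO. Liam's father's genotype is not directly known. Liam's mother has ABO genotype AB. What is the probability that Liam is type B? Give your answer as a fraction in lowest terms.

Liam's father's ABO genotype from AB × AO: 1/4 AA, 1/4 AB, 1/4 AO, 1/4 BO.
Crossing each possibility with the mother AB and summing P(type B): 1/4·0 + 1/4·1/4 + 1/4·1/4 + 1/4·1/2 = 1/4.

1/4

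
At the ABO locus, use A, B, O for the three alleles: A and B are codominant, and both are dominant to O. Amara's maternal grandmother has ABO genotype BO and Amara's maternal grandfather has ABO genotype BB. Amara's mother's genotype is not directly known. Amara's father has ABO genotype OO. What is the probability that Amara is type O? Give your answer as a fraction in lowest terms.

Amara's mother's ABO genotype from BO × BB: 1/2 BB, 1/2 BO.
Crossing each possibility with the father OO and summing P(type O): 1/2·0 + 1/2·1/2 = 1/4.

1/4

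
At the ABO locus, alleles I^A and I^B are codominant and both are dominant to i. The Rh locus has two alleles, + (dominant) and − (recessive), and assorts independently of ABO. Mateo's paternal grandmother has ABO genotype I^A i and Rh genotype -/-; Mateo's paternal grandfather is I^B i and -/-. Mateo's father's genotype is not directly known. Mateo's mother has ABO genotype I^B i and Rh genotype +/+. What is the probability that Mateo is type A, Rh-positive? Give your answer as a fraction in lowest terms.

1/8

Mateo's father's ABO genotype from I^A i × I^B i: 1/4 I^A I^B, 1/4 I^A i, 1/4 I^B i, 1/4 i i.
Crossing each possibility with the mother I^B i and summing P(type A): 1/4·1/4 + 1/4·1/4 + 1/4·0 + 1/4·0 = 1/8.
Similarly for Rh via the father's Rh distribution: P(Rh+) = 1.
Independent loci: 1/8 × 1 = 1/8.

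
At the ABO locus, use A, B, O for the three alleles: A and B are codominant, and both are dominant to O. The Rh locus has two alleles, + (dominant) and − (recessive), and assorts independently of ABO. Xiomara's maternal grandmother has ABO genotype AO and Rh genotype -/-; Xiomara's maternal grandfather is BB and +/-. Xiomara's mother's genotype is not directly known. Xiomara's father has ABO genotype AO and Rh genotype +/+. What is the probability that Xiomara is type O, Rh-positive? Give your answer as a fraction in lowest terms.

Xiomara's mother's ABO genotype from AO × BB: 1/2 AB, 1/2 BO.
Crossing each possibility with the father AO and summing P(type O): 1/2·0 + 1/2·1/4 = 1/8.
Similarly for Rh via the mother's Rh distribution: P(Rh+) = 1.
Independent loci: 1/8 × 1 = 1/8.

1/8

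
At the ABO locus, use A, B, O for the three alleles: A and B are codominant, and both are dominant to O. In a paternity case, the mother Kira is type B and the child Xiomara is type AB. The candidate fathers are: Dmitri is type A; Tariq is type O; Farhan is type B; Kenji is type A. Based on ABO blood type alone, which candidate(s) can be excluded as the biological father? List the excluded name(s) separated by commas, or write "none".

A candidate is excluded only if no genotype consistent with his phenotype could produce a type AB child with a type B mother.
Tariq (type O): no genotype consistent with that phenotype can produce a type-AB child with a type-B mother.
Farhan (type B): no genotype consistent with that phenotype can produce a type-AB child with a type-B mother.

Tariq, Farhan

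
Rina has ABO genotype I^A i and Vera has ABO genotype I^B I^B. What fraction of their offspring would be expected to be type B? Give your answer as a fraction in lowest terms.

ABO cross I^A i × I^B I^B → offspring phenotypes: 1/2 B, 1/2 AB.
So P(type B) = 1/2.

1/2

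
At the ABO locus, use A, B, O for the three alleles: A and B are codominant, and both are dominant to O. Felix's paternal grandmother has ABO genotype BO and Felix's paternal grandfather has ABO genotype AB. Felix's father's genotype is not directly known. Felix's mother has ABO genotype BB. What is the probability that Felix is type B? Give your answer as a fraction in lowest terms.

3/4

Felix's father's ABO genotype from BO × AB: 1/4 AB, 1/4 AO, 1/4 BB, 1/4 BO.
Crossing each possibility with the mother BB and summing P(type B): 1/4·1/2 + 1/4·1/2 + 1/4·1 + 1/4·1 = 3/4.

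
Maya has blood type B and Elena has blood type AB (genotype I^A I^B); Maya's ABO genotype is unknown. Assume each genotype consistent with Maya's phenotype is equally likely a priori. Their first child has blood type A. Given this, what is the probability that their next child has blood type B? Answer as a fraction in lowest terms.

1/2

Possible genotypes: Maya ∈ {I^B I^B, I^B i}; Elena ∈ {I^A I^B}.
Weight each parental genotype pair by prior × P(type-A child):
  I^B i × I^A I^B: posterior weight 1; P(next child type B) = 1/2.
Weighted sum = 1/2.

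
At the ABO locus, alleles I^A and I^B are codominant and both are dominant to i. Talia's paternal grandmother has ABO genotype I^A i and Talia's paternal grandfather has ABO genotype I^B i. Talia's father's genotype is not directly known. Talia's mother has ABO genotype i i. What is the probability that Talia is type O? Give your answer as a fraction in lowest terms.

1/2

Talia's father's ABO genotype from I^A i × I^B i: 1/4 I^A I^B, 1/4 I^A i, 1/4 I^B i, 1/4 i i.
Crossing each possibility with the mother i i and summing P(type O): 1/4·0 + 1/4·1/2 + 1/4·1/2 + 1/4·1 = 1/2.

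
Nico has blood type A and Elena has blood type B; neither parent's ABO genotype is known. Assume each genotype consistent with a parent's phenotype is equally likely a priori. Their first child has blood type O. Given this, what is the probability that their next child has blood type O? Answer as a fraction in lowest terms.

Possible genotypes: Nico ∈ {AA, AO}; Elena ∈ {BB, BO}.
Weight each parental genotype pair by prior × P(type-O child):
  AO × BO: posterior weight 1; P(next child type O) = 1/4.
Weighted sum = 1/4.

1/4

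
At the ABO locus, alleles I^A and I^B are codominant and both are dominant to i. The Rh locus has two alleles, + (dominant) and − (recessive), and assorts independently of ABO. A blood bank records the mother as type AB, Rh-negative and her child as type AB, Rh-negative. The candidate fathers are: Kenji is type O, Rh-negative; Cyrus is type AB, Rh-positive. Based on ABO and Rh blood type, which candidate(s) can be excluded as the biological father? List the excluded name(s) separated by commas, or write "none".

Kenji

A candidate is excluded only if no genotype consistent with his phenotype could produce a type AB, Rh-negative child with a type AB, Rh-negative mother.
Kenji (type O, Rh-): no genotype consistent with that phenotype can produce a type-AB Rh- child with a type-AB mother.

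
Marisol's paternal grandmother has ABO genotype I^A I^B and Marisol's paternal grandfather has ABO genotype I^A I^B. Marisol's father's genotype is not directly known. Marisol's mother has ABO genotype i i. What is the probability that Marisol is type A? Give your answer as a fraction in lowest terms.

1/2

Marisol's father's ABO genotype from I^A I^B × I^A I^B: 1/4 I^A I^A, 1/2 I^A I^B, 1/4 I^B I^B.
Crossing each possibility with the mother i i and summing P(type A): 1/4·1 + 1/2·1/2 + 1/4·0 = 1/2.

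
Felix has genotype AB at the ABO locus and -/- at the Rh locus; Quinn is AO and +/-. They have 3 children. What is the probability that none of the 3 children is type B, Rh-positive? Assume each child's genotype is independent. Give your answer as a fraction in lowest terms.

343/512

ABO cross AB × AO → 1/2 A, 1/4 B, 1/4 AB.
Rh cross -/- × +/- → 1/2 Rh+, 1/2 Rh-; so P(type B, Rh-positive) = 1/4 × 1/2 = 1/8 per child.
P(not type B, Rh-positive) = 7/8 for one child; (7/8)^3 = 343/512.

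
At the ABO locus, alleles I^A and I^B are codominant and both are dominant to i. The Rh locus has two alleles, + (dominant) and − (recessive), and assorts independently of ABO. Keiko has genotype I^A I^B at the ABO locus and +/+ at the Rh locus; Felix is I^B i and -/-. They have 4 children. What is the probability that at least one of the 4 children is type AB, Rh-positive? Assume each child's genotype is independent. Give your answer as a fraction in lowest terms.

175/256

ABO cross I^A I^B × I^B i → 1/4 A, 1/2 B, 1/4 AB.
Rh cross +/+ × -/- → 1 Rh+; so P(type AB, Rh-positive) = 1/4 × 1 = 1/4 per child.
P(none) = (3/4)^4 = 81/256; P(at least one) = 1 − 81/256 = 175/256.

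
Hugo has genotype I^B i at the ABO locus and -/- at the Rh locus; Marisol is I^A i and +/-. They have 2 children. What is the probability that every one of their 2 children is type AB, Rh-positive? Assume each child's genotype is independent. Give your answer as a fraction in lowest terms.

ABO cross I^B i × I^A i → 1/4 O, 1/4 A, 1/4 B, 1/4 AB.
Rh cross -/- × +/- → 1/2 Rh+, 1/2 Rh-; so P(type AB, Rh-positive) = 1/4 × 1/2 = 1/8 per child.
All 2 independent: (1/8)^2 = 1/64.

1/64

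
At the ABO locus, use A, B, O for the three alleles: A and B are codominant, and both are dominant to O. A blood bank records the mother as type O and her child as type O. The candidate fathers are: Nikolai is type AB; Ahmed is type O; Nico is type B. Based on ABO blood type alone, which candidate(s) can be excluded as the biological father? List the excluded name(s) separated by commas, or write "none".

Nikolai

A candidate is excluded only if no genotype consistent with his phenotype could produce a type O child with a type O mother.
Nikolai (type AB): no genotype consistent with that phenotype can produce a type-O child with a type-O mother.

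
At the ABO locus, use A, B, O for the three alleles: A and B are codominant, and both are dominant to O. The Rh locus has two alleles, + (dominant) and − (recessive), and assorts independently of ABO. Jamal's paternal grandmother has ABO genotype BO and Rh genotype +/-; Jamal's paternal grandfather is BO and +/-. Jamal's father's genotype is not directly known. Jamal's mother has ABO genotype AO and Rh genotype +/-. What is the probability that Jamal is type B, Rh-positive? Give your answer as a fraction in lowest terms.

3/16

Jamal's father's ABO genotype from BO × BO: 1/4 BB, 1/2 BO, 1/4 OO.
Crossing each possibility with the mother AO and summing P(type B): 1/4·1/2 + 1/2·1/4 + 1/4·0 = 1/4.
Similarly for Rh via the father's Rh distribution: P(Rh+) = 3/4.
Independent loci: 1/4 × 3/4 = 3/16.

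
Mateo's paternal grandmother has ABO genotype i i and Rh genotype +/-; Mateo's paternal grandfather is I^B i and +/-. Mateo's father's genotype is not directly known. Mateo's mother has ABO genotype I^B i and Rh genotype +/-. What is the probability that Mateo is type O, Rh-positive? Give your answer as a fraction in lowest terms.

9/32

Mateo's father's ABO genotype from i i × I^B i: 1/2 I^B i, 1/2 i i.
Crossing each possibility with the mother I^B i and summing P(type O): 1/2·1/4 + 1/2·1/2 = 3/8.
Similarly for Rh via the father's Rh distribution: P(Rh+) = 3/4.
Independent loci: 3/8 × 3/4 = 9/32.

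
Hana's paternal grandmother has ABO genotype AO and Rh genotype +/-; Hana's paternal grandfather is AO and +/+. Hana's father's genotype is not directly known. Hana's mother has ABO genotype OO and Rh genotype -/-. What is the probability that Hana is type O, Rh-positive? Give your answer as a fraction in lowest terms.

3/8

Hana's father's ABO genotype from AO × AO: 1/4 AA, 1/2 AO, 1/4 OO.
Crossing each possibility with the mother OO and summing P(type O): 1/4·0 + 1/2·1/2 + 1/4·1 = 1/2.
Similarly for Rh via the father's Rh distribution: P(Rh+) = 3/4.
Independent loci: 1/2 × 3/4 = 3/8.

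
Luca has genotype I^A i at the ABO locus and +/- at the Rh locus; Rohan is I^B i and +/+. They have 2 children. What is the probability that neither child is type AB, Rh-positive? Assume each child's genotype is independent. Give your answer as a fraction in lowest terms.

ABO cross I^A i × I^B i → 1/4 O, 1/4 A, 1/4 B, 1/4 AB.
Rh cross +/- × +/+ → 1 Rh+; so P(type AB, Rh-positive) = 1/4 × 1 = 1/4 per child.
P(not type AB, Rh-positive) = 3/4 for one child; (3/4)^2 = 9/16.

9/16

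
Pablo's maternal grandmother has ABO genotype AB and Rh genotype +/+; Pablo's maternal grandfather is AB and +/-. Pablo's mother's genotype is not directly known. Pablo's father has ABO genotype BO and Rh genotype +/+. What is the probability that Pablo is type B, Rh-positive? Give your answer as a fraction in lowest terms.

Pablo's mother's ABO genotype from AB × AB: 1/4 AA, 1/2 AB, 1/4 BB.
Crossing each possibility with the father BO and summing P(type B): 1/4·0 + 1/2·1/2 + 1/4·1 = 1/2.
Similarly for Rh via the mother's Rh distribution: P(Rh+) = 1.
Independent loci: 1/2 × 1 = 1/2.

1/2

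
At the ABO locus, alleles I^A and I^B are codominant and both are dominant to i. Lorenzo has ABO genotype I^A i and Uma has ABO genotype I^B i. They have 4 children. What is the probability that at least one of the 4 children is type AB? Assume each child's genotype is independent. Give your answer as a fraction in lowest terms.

175/256

ABO cross I^A i × I^B i → 1/4 O, 1/4 A, 1/4 B, 1/4 AB.
So P(type AB) = 1/4 per child.
P(none) = (3/4)^4 = 81/256; P(at least one) = 1 − 81/256 = 175/256.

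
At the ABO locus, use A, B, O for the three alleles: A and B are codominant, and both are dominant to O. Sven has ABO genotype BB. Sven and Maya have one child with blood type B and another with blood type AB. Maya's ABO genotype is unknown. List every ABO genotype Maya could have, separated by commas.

For each candidate genotype of Maya, check whether crossing it with BB can produce every observed child phenotype.
  AA → possible child types {AB} ✗
  AB → possible child types {B, AB} ✓
  AO → possible child types {B, AB} ✓
  BB → possible child types {B} ✗
  BO → possible child types {B} ✗
  OO → possible child types {B} ✗

AB, AO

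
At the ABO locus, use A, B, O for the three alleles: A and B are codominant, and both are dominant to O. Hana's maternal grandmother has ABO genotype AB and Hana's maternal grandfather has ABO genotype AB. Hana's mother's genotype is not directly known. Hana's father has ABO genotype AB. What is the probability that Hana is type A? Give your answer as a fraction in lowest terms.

Hana's mother's ABO genotype from AB × AB: 1/4 AA, 1/2 AB, 1/4 BB.
Crossing each possibility with the father AB and summing P(type A): 1/4·1/2 + 1/2·1/4 + 1/4·0 = 1/4.

1/4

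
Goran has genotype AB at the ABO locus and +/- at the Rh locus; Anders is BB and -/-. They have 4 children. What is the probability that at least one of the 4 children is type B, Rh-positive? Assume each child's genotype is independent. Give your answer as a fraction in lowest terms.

ABO cross AB × BB → 1/2 B, 1/2 AB.
Rh cross +/- × -/- → 1/2 Rh+, 1/2 Rh-; so P(type B, Rh-positive) = 1/2 × 1/2 = 1/4 per child.
P(none) = (3/4)^4 = 81/256; P(at least one) = 1 − 81/256 = 175/256.

175/256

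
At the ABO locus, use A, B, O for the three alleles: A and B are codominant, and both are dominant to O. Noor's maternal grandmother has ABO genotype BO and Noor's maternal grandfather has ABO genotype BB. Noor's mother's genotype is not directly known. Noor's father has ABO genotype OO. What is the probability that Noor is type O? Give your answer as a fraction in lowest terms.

1/4

Noor's mother's ABO genotype from BO × BB: 1/2 BB, 1/2 BO.
Crossing each possibility with the father OO and summing P(type O): 1/2·0 + 1/2·1/2 = 1/4.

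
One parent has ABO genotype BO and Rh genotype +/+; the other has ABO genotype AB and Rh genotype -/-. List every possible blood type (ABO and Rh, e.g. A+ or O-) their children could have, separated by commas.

A+, B+, AB+

Gametes from BO × AB give offspring ABO genotypes AB, AO, BB, BO, i.e. phenotypes A, B, AB.
Rh cross +/+ × -/- → phenotypes Rh+.
Combining independently: A+, B+, AB+.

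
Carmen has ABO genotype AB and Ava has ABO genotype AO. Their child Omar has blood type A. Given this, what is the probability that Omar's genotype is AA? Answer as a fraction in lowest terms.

Cross AB × AO → 1/4 AA, 1/4 AB, 1/4 AO, 1/4 BO.
Type-A genotypes among offspring: AA (1/4), AO (1/4); total 1/2.
P(AA | type A) = (1/4) / (1/2) = 1/2.

1/2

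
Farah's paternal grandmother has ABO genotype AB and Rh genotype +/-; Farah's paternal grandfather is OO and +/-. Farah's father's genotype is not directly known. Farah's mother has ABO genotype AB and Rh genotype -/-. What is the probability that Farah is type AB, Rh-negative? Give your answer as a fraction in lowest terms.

1/8

Farah's father's ABO genotype from AB × OO: 1/2 AO, 1/2 BO.
Crossing each possibility with the mother AB and summing P(type AB): 1/2·1/4 + 1/2·1/4 = 1/4.
Similarly for Rh via the father's Rh distribution: P(Rh-) = 1/2.
Independent loci: 1/4 × 1/2 = 1/8.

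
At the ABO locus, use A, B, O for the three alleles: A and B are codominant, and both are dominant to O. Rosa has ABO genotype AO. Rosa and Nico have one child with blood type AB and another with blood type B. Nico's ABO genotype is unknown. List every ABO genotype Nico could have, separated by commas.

AB, BB, BO

For each candidate genotype of Nico, check whether crossing it with AO can produce every observed child phenotype.
  AA → possible child types {A} ✗
  AB → possible child types {A, B, AB} ✓
  AO → possible child types {O, A} ✗
  BB → possible child types {B, AB} ✓
  BO → possible child types {O, A, B, AB} ✓
  OO → possible child types {O, A} ✗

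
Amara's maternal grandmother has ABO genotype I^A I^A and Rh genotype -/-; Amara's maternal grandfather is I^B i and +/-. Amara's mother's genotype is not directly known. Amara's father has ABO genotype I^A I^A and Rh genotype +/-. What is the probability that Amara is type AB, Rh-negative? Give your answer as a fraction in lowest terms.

Amara's mother's ABO genotype from I^A I^A × I^B i: 1/2 I^A I^B, 1/2 I^A i.
Crossing each possibility with the father I^A I^A and summing P(type AB): 1/2·1/2 + 1/2·0 = 1/4.
Similarly for Rh via the mother's Rh distribution: P(Rh-) = 3/8.
Independent loci: 1/4 × 3/8 = 3/32.

3/32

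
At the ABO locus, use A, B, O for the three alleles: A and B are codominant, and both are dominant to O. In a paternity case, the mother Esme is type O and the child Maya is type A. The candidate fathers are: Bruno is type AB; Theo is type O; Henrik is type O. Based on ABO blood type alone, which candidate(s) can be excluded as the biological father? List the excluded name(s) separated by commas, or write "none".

Theo, Henrik

A candidate is excluded only if no genotype consistent with his phenotype could produce a type A child with a type O mother.
Theo (type O): no genotype consistent with that phenotype can produce a type-A child with a type-O mother.
Henrik (type O): no genotype consistent with that phenotype can produce a type-A child with a type-O mother.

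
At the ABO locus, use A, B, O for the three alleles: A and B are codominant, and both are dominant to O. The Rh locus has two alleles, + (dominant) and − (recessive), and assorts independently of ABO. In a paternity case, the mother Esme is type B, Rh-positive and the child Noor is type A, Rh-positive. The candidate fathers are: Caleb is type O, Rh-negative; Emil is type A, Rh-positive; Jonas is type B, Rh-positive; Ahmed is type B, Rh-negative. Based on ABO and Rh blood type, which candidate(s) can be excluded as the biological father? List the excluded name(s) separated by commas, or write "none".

A candidate is excluded only if no genotype consistent with his phenotype could produce a type A, Rh-positive child with a type B, Rh-positive mother.
Caleb (type O, Rh-): no genotype consistent with that phenotype can produce a type-A Rh+ child with a type-B mother.
Jonas (type B, Rh+): no genotype consistent with that phenotype can produce a type-A Rh+ child with a type-B mother.
Ahmed (type B, Rh-): no genotype consistent with that phenotype can produce a type-A Rh+ child with a type-B mother.

Caleb, Jonas, Ahmed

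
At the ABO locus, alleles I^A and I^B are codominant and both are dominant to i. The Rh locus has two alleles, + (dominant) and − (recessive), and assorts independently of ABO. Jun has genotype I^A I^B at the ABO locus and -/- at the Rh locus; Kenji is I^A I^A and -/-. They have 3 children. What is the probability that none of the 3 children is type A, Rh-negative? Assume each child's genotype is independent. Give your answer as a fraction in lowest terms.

1/8

ABO cross I^A I^B × I^A I^A → 1/2 A, 1/2 AB.
Rh cross -/- × -/- → 1 Rh-; so P(type A, Rh-negative) = 1/2 × 1 = 1/2 per child.
P(not type A, Rh-negative) = 1/2 for one child; (1/2)^3 = 1/8.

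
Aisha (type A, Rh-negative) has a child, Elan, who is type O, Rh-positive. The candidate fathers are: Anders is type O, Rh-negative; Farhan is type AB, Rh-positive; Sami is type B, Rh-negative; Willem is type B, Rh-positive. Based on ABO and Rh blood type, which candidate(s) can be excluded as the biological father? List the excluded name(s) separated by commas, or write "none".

Anders, Farhan, Sami

A candidate is excluded only if no genotype consistent with his phenotype could produce a type O, Rh-positive child with a type A, Rh-negative mother.
Anders (type O, Rh-): no genotype consistent with that phenotype can produce a type-O Rh+ child with a type-A mother.
Farhan (type AB, Rh+): no genotype consistent with that phenotype can produce a type-O Rh+ child with a type-A mother.
Sami (type B, Rh-): no genotype consistent with that phenotype can produce a type-O Rh+ child with a type-A mother.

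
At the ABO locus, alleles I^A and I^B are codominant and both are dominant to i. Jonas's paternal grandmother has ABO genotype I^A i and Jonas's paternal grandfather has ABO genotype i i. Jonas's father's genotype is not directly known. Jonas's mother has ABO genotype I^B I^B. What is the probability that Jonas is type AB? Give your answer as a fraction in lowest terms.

1/4

Jonas's father's ABO genotype from I^A i × i i: 1/2 I^A i, 1/2 i i.
Crossing each possibility with the mother I^B I^B and summing P(type AB): 1/2·1/2 + 1/2·0 = 1/4.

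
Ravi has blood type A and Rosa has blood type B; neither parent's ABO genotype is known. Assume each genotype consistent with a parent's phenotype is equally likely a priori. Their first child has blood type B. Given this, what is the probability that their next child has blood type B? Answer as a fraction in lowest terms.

5/12

Possible genotypes: Ravi ∈ {I^A I^A, I^A i}; Rosa ∈ {I^B I^B, I^B i}.
Weight each parental genotype pair by prior × P(type-B child):
  I^A i × I^B I^B: posterior weight 2/3; P(next child type B) = 1/2.
  I^A i × I^B i: posterior weight 1/3; P(next child type B) = 1/4.
Weighted sum = 5/12.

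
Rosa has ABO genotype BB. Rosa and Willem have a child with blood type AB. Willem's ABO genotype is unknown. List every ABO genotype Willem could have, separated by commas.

AA, AB, AO

For each candidate genotype of Willem, check whether crossing it with BB can produce every observed child phenotype.
  AA → possible child types {AB} ✓
  AB → possible child types {B, AB} ✓
  AO → possible child types {B, AB} ✓
  BB → possible child types {B} ✗
  BO → possible child types {B} ✗
  OO → possible child types {B} ✗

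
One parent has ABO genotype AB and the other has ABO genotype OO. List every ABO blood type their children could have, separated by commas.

A, B

Gametes from AB × OO give offspring ABO genotypes AO, BO, i.e. phenotypes A, B.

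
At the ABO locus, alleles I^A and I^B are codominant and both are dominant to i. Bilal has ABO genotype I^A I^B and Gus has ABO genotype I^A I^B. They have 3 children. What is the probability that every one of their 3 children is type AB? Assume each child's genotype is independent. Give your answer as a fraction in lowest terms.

ABO cross I^A I^B × I^A I^B → 1/4 A, 1/4 B, 1/2 AB.
So P(type AB) = 1/2 per child.
All 3 independent: (1/2)^3 = 1/8.

1/8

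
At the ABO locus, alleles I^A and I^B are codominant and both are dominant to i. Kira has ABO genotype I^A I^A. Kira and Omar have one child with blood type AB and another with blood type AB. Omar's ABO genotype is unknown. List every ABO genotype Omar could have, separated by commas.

For each candidate genotype of Omar, check whether crossing it with I^A I^A can produce every observed child phenotype.
  I^A I^A → possible child types {A} ✗
  I^A I^B → possible child types {A, AB} ✓
  I^A i → possible child types {A} ✗
  I^B I^B → possible child types {AB} ✓
  I^B i → possible child types {A, AB} ✓
  i i → possible child types {A} ✗

I^A I^B, I^B I^B, I^B i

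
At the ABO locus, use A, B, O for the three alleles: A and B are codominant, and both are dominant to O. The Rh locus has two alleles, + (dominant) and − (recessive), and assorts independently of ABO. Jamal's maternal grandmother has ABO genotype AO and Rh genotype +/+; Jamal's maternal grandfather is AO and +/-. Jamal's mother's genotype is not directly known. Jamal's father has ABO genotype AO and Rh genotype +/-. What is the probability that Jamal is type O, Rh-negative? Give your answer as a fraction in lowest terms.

Jamal's mother's ABO genotype from AO × AO: 1/4 AA, 1/2 AO, 1/4 OO.
Crossing each possibility with the father AO and summing P(type O): 1/4·0 + 1/2·1/4 + 1/4·1/2 = 1/4.
Similarly for Rh via the mother's Rh distribution: P(Rh-) = 1/8.
Independent loci: 1/4 × 1/8 = 1/32.

1/32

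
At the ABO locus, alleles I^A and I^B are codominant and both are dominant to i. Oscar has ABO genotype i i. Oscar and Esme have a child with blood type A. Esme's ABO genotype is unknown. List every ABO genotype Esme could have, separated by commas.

For each candidate genotype of Esme, check whether crossing it with i i can produce every observed child phenotype.
  I^A I^A → possible child types {A} ✓
  I^A I^B → possible child types {A, B} ✓
  I^A i → possible child types {O, A} ✓
  I^B I^B → possible child types {B} ✗
  I^B i → possible child types {O, B} ✗
  i i → possible child types {O} ✗

I^A I^A, I^A I^B, I^A i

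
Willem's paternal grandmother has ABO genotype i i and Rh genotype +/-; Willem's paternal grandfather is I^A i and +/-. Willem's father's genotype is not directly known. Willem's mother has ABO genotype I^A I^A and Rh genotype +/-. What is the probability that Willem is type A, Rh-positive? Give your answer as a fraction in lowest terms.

Willem's father's ABO genotype from i i × I^A i: 1/2 I^A i, 1/2 i i.
Crossing each possibility with the mother I^A I^A and summing P(type A): 1/2·1 + 1/2·1 = 1.
Similarly for Rh via the father's Rh distribution: P(Rh+) = 3/4.
Independent loci: 1 × 3/4 = 3/4.

3/4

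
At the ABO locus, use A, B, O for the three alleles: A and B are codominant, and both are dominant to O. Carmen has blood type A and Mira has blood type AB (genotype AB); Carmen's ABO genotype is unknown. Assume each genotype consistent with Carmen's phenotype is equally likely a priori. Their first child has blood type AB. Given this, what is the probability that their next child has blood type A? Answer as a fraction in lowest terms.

Possible genotypes: Carmen ∈ {AA, AO}; Mira ∈ {AB}.
Weight each parental genotype pair by prior × P(type-AB child):
  AA × AB: posterior weight 2/3; P(next child type A) = 1/2.
  AO × AB: posterior weight 1/3; P(next child type A) = 1/2.
Weighted sum = 1/2.

1/2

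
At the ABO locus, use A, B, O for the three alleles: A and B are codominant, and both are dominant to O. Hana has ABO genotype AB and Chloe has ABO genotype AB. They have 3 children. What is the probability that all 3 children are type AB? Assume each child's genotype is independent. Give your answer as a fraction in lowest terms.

ABO cross AB × AB → 1/4 A, 1/4 B, 1/2 AB.
So P(type AB) = 1/2 per child.
All 3 independent: (1/2)^3 = 1/8.

1/8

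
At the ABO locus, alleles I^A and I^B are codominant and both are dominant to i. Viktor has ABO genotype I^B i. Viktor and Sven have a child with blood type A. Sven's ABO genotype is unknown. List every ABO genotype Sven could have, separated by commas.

For each candidate genotype of Sven, check whether crossing it with I^B i can produce every observed child phenotype.
  I^A I^A → possible child types {A, AB} ✓
  I^A I^B → possible child types {A, B, AB} ✓
  I^A i → possible child types {O, A, B, AB} ✓
  I^B I^B → possible child types {B} ✗
  I^B i → possible child types {O, B} ✗
  i i → possible child types {O, B} ✗

I^A I^A, I^A I^B, I^A i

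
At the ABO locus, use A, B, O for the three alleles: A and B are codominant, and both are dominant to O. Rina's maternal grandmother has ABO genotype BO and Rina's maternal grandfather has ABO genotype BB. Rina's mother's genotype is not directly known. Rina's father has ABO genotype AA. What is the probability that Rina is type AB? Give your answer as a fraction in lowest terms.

3/4

Rina's mother's ABO genotype from BO × BB: 1/2 BB, 1/2 BO.
Crossing each possibility with the father AA and summing P(type AB): 1/2·1 + 1/2·1/2 = 3/4.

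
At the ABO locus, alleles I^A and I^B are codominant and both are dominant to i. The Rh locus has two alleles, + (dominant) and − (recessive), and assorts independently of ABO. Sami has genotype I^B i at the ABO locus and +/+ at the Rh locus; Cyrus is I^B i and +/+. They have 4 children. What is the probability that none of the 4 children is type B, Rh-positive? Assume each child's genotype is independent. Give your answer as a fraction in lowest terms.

ABO cross I^B i × I^B i → 1/4 O, 3/4 B.
Rh cross +/+ × +/+ → 1 Rh+; so P(type B, Rh-positive) = 3/4 × 1 = 3/4 per child.
P(not type B, Rh-positive) = 1/4 for one child; (1/4)^4 = 1/256.

1/256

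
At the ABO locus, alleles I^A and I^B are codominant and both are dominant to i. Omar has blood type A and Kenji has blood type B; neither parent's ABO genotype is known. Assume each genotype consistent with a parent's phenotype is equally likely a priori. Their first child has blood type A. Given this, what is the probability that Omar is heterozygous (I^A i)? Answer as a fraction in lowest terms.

Possible genotypes: Omar ∈ {I^A I^A, I^A i}; Kenji ∈ {I^B I^B, I^B i}.
Weight each parental genotype pair by prior × P(type-A child):
  I^A I^A × I^B i: posterior weight 2/3.
  I^A i × I^B i: posterior weight 1/3.
Sum the posterior weight over pairs where Omar is I^A i: 1/3.

1/3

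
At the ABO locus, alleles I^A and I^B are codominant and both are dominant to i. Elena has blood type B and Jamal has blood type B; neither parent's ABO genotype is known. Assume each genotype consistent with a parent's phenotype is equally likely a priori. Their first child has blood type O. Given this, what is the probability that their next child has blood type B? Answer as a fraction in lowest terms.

Possible genotypes: Elena ∈ {I^B I^B, I^B i}; Jamal ∈ {I^B I^B, I^B i}.
Weight each parental genotype pair by prior × P(type-O child):
  I^B i × I^B i: posterior weight 1; P(next child type B) = 3/4.
Weighted sum = 3/4.

3/4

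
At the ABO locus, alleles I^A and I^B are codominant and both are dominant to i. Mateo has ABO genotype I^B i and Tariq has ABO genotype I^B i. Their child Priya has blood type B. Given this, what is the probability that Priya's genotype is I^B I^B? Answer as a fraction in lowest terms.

Cross I^B i × I^B i → 1/4 I^B I^B, 1/2 I^B i, 1/4 i i.
Type-B genotypes among offspring: I^B I^B (1/4), I^B i (1/2); total 3/4.
P(I^B I^B | type B) = (1/4) / (3/4) = 1/3.

1/3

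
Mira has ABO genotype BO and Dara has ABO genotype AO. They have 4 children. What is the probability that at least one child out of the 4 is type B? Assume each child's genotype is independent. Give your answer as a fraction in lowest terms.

175/256

ABO cross BO × AO → 1/4 O, 1/4 A, 1/4 B, 1/4 AB.
So P(type B) = 1/4 per child.
P(none) = (3/4)^4 = 81/256; P(at least one) = 1 − 81/256 = 175/256.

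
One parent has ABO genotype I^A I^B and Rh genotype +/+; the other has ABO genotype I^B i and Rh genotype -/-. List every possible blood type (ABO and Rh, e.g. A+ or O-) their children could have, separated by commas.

A+, B+, AB+

Gametes from I^A I^B × I^B i give offspring ABO genotypes I^A I^B, I^A i, I^B I^B, I^B i, i.e. phenotypes A, B, AB.
Rh cross +/+ × -/- → phenotypes Rh+.
Combining independently: A+, B+, AB+.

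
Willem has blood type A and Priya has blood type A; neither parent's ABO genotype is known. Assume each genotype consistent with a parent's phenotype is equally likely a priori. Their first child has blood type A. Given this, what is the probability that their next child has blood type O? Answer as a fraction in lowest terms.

Possible genotypes: Willem ∈ {AA, AO}; Priya ∈ {AA, AO}.
Weight each parental genotype pair by prior × P(type-A child):
  AA × AA: posterior weight 4/15; P(next child type O) = 0.
  AA × AO: posterior weight 4/15; P(next child type O) = 0.
  AO × AA: posterior weight 4/15; P(next child type O) = 0.
  AO × AO: posterior weight 1/5; P(next child type O) = 1/4.
Weighted sum = 1/20.

1/20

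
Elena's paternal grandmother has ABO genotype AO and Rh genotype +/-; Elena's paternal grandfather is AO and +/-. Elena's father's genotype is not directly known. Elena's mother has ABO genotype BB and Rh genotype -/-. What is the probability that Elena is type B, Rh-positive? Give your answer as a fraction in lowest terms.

1/4

Elena's father's ABO genotype from AO × AO: 1/4 AA, 1/2 AO, 1/4 OO.
Crossing each possibility with the mother BB and summing P(type B): 1/4·0 + 1/2·1/2 + 1/4·1 = 1/2.
Similarly for Rh via the father's Rh distribution: P(Rh+) = 1/2.
Independent loci: 1/2 × 1/2 = 1/4.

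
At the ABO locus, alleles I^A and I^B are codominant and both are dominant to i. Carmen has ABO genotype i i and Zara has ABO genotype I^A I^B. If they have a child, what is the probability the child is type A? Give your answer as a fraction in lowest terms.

1/2

ABO cross i i × I^A I^B → offspring phenotypes: 1/2 A, 1/2 B.
So P(type A) = 1/2.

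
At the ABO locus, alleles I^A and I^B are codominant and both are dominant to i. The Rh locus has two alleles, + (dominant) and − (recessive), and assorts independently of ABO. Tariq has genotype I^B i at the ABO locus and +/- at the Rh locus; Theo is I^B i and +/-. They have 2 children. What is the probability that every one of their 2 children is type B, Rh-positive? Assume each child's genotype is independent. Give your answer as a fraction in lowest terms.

81/256

ABO cross I^B i × I^B i → 1/4 O, 3/4 B.
Rh cross +/- × +/- → 3/4 Rh+, 1/4 Rh-; so P(type B, Rh-positive) = 3/4 × 3/4 = 9/16 per child.
All 2 independent: (9/16)^2 = 81/256.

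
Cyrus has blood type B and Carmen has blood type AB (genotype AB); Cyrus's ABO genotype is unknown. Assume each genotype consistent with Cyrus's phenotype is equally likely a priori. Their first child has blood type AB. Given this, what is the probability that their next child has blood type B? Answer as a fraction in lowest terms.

Possible genotypes: Cyrus ∈ {BB, BO}; Carmen ∈ {AB}.
Weight each parental genotype pair by prior × P(type-AB child):
  BB × AB: posterior weight 2/3; P(next child type B) = 1/2.
  BO × AB: posterior weight 1/3; P(next child type B) = 1/2.
Weighted sum = 1/2.

1/2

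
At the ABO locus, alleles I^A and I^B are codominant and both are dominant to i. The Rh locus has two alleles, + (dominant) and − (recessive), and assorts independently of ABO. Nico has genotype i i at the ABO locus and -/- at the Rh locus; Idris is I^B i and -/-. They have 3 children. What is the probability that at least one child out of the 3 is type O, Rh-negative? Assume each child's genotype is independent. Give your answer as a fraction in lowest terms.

7/8

ABO cross i i × I^B i → 1/2 O, 1/2 B.
Rh cross -/- × -/- → 1 Rh-; so P(type O, Rh-negative) = 1/2 × 1 = 1/2 per child.
P(none) = (1/2)^3 = 1/8; P(at least one) = 1 − 1/8 = 7/8.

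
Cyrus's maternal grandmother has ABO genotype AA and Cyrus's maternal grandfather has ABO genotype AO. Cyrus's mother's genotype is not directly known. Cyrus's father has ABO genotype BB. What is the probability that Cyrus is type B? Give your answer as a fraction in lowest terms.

Cyrus's mother's ABO genotype from AA × AO: 1/2 AA, 1/2 AO.
Crossing each possibility with the father BB and summing P(type B): 1/2·0 + 1/2·1/2 = 1/4.

1/4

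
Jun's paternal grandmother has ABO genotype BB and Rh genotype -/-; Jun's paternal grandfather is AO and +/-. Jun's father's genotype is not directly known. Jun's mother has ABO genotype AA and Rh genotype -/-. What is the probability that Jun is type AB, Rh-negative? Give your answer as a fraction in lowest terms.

3/8

Jun's father's ABO genotype from BB × AO: 1/2 AB, 1/2 BO.
Crossing each possibility with the mother AA and summing P(type AB): 1/2·1/2 + 1/2·1/2 = 1/2.
Similarly for Rh via the father's Rh distribution: P(Rh-) = 3/4.
Independent loci: 1/2 × 3/4 = 3/8.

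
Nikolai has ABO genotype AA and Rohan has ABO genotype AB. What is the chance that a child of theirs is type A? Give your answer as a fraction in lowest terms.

1/2

ABO cross AA × AB → offspring phenotypes: 1/2 A, 1/2 AB.
So P(type A) = 1/2.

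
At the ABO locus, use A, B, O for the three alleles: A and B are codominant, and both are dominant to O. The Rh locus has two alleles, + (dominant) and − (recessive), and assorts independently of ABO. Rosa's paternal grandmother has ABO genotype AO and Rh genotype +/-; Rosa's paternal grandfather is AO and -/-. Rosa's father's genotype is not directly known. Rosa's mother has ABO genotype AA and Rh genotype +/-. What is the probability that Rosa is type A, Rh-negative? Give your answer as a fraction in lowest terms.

3/8

Rosa's father's ABO genotype from AO × AO: 1/4 AA, 1/2 AO, 1/4 OO.
Crossing each possibility with the mother AA and summing P(type A): 1/4·1 + 1/2·1 + 1/4·1 = 1.
Similarly for Rh via the father's Rh distribution: P(Rh-) = 3/8.
Independent loci: 1 × 3/8 = 3/8.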